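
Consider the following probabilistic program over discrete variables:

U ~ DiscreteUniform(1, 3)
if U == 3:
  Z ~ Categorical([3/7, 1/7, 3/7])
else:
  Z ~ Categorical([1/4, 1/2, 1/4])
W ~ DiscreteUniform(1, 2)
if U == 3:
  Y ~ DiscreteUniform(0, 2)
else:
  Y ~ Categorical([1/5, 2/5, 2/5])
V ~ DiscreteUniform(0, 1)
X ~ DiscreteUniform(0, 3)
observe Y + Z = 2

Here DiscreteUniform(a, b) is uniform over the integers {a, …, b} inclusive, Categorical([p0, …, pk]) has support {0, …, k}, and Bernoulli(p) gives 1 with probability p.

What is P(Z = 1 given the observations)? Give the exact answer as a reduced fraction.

Enumerate traces; 144 have nonzero weight after conditioning:
  (U=1, Z=0, W=1, Y=2, V=0, X=0) weight 1/480
  (U=1, Z=0, W=1, Y=2, V=0, X=1) weight 1/480
  (U=1, Z=0, W=1, Y=2, V=0, X=2) weight 1/480
  (U=1, Z=0, W=1, Y=2, V=0, X=3) weight 1/480
  (U=1, Z=0, W=1, Y=2, V=1, X=0) weight 1/480
  (U=1, Z=0, W=1, Y=2, V=1, X=1) weight 1/480
  (U=1, Z=0, W=1, Y=2, V=1, X=2) weight 1/480
  (U=1, Z=0, W=1, Y=2, V=1, X=3) weight 1/480
  (U=1, Z=1, W=1, Y=1, V=0, X=0) weight 1/240
  (U=1, Z=2, W=1, Y=0, V=0, X=0) weight 1/960
  … 134 more
Group by Z:
  weight(Z=0) = 4/35
  weight(Z=1) = 47/315
  weight(Z=2) = 17/210
Total weight = 4/35 + 47/315 + 17/210 = 31/90
P(Z=0 | obs) = 4/35 / 31/90 = 72/217
P(Z=1 | obs) = 47/315 / 31/90 = 94/217
P(Z=2 | obs) = 17/210 / 31/90 = 51/217

P(Z = 1 | obs) = 94/217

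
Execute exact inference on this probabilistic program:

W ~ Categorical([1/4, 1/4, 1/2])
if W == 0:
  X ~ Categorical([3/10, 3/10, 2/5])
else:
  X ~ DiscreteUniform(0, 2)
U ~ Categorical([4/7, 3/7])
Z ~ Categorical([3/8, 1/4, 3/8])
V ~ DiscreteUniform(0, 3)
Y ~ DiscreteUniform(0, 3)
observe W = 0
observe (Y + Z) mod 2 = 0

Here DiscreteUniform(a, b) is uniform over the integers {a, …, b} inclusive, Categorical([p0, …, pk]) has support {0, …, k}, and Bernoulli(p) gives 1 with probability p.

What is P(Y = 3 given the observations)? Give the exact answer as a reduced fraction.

P(Y = 3 | obs) = 1/8

Enumerate traces; 144 have nonzero weight after conditioning:
  (W=0, X=0, U=0, Z=0, V=0, Y=0) weight 9/8960
  (W=0, X=0, U=0, Z=0, V=0, Y=2) weight 9/8960
  (W=0, X=0, U=0, Z=0, V=1, Y=0) weight 9/8960
  (W=0, X=0, U=0, Z=0, V=1, Y=2) weight 9/8960
  (W=0, X=0, U=0, Z=0, V=2, Y=0) weight 9/8960
  (W=0, X=0, U=0, Z=0, V=2, Y=2) weight 9/8960
  (W=0, X=0, U=0, Z=0, V=3, Y=0) weight 9/8960
  (W=0, X=0, U=0, Z=0, V=3, Y=2) weight 9/8960
  (W=0, X=0, U=0, Z=1, V=0, Y=1) weight 3/4480
  (W=0, X=0, U=0, Z=1, V=0, Y=3) weight 3/4480
  … 134 more
Group by Y:
  weight(Y=0) = 3/64
  weight(Y=1) = 1/64
  weight(Y=2) = 3/64
  weight(Y=3) = 1/64
Total weight = 3/64 + 1/64 + 3/64 + 1/64 = 1/8
P(Y=0 | obs) = 3/64 / 1/8 = 3/8
P(Y=1 | obs) = 1/64 / 1/8 = 1/8
P(Y=2 | obs) = 3/64 / 1/8 = 3/8
P(Y=3 | obs) = 1/64 / 1/8 = 1/8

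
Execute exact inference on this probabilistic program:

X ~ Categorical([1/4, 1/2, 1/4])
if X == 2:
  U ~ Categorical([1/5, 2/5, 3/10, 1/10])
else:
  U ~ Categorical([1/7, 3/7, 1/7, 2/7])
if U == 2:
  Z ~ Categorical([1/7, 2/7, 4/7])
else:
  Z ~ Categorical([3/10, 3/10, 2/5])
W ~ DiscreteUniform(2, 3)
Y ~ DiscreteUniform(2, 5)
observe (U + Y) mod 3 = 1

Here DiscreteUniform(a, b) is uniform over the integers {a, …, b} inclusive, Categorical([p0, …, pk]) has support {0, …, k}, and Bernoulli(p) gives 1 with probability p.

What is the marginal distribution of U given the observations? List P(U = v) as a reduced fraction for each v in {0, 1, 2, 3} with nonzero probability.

Enumerate traces; 90 have nonzero weight after conditioning:
  (X=0, U=0, Z=0, W=2, Y=4) weight 3/2240
  (X=0, U=0, Z=0, W=3, Y=4) weight 3/2240
  (X=0, U=0, Z=1, W=2, Y=4) weight 3/2240
  (X=0, U=0, Z=1, W=3, Y=4) weight 3/2240
  (X=0, U=0, Z=2, W=2, Y=4) weight 1/560
  (X=0, U=0, Z=2, W=3, Y=4) weight 1/560
  (X=0, U=1, Z=0, W=2, Y=3) weight 9/2240
  (X=0, U=1, Z=0, W=3, Y=3) weight 9/2240
  (X=0, U=2, Z=0, W=2, Y=2) weight 1/1568
  (X=0, U=3, Z=0, W=2, Y=4) weight 3/1120
  … 80 more
Group by U:
  weight(U=0) = 11/280
  weight(U=1) = 59/560
  weight(U=2) = 51/560
  weight(U=3) = 67/1120
Total weight = 11/280 + 59/560 + 51/560 + 67/1120 = 331/1120
P(U=0 | obs) = 11/280 / 331/1120 = 44/331
P(U=1 | obs) = 59/560 / 331/1120 = 118/331
P(U=2 | obs) = 51/560 / 331/1120 = 102/331
P(U=3 | obs) = 67/1120 / 331/1120 = 67/331

P(U=0) = 44/331, P(U=1) = 118/331, P(U=2) = 102/331, P(U=3) = 67/331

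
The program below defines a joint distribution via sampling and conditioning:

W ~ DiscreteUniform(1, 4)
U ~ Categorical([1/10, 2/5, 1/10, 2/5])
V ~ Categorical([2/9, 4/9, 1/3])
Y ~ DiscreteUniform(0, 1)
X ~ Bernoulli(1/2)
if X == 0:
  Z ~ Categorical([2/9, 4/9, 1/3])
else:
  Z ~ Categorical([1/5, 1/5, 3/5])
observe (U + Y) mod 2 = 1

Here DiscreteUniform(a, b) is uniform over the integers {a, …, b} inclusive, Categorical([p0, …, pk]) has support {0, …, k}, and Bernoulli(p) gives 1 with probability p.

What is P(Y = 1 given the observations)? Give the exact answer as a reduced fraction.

P(Y = 1 | obs) = 1/5

Enumerate traces; 288 have nonzero weight after conditioning:
  (W=1, U=0, V=0, Y=1, X=0, Z=0) weight 1/3240
  (W=1, U=0, V=0, Y=1, X=0, Z=1) weight 1/1620
  (W=1, U=0, V=0, Y=1, X=0, Z=2) weight 1/2160
  (W=1, U=0, V=0, Y=1, X=1, Z=0) weight 1/3600
  (W=1, U=0, V=0, Y=1, X=1, Z=1) weight 1/3600
  (W=1, U=0, V=0, Y=1, X=1, Z=2) weight 1/1200
  (W=1, U=0, V=1, Y=1, X=0, Z=0) weight 1/1620
  (W=1, U=0, V=1, Y=1, X=0, Z=1) weight 1/810
  (W=1, U=1, V=0, Y=0, X=0, Z=0) weight 1/810
  … 279 more
Group by Y:
  weight(Y=0) = 2/5
  weight(Y=1) = 1/10
Total weight = 2/5 + 1/10 = 1/2
P(Y=0 | obs) = 2/5 / 1/2 = 4/5
P(Y=1 | obs) = 1/10 / 1/2 = 1/5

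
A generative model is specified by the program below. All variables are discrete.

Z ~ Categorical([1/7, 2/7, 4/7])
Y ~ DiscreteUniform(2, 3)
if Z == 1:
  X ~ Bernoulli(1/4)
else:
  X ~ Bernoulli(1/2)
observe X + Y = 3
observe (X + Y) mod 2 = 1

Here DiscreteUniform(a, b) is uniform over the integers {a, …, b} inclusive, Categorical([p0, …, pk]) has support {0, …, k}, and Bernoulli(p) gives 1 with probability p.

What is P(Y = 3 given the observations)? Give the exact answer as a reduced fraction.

Enumerate traces; 6 have nonzero weight after conditioning:
  (Z=0, Y=2, X=1) weight 1/28
  (Z=0, Y=3, X=0) weight 1/28
  (Z=1, Y=2, X=1) weight 1/28
  (Z=1, Y=3, X=0) weight 3/28
  (Z=2, Y=2, X=1) weight 1/7
  (Z=2, Y=3, X=0) weight 1/7
Group by Y:
  weight(Y=2) = 3/14
  weight(Y=3) = 2/7
Total weight = 3/14 + 2/7 = 1/2
P(Y=2 | obs) = 3/14 / 1/2 = 3/7
P(Y=3 | obs) = 2/7 / 1/2 = 4/7

P(Y = 3 | obs) = 4/7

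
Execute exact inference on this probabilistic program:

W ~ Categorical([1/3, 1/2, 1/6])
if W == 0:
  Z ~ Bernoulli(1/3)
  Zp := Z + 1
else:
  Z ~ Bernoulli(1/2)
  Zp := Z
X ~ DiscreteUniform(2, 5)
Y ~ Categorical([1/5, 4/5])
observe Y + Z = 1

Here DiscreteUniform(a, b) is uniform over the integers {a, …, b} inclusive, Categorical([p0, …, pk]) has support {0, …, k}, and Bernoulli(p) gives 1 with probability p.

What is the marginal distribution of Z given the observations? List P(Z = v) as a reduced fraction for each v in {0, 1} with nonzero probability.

P(Z=0) = 5/6, P(Z=1) = 1/6

Enumerate traces; 24 have nonzero weight after conditioning:
  (W=0, Z=0, X=2, Y=1) weight 2/45
  (W=0, Z=0, X=3, Y=1) weight 2/45
  (W=0, Z=0, X=4, Y=1) weight 2/45
  (W=0, Z=0, X=5, Y=1) weight 2/45
  (W=0, Z=1, X=2, Y=0) weight 1/180
  (W=0, Z=1, X=3, Y=0) weight 1/180
  (W=0, Z=1, X=4, Y=0) weight 1/180
  (W=0, Z=1, X=5, Y=0) weight 1/180
  … 16 more
Group by Z:
  weight(Z=0) = 4/9
  weight(Z=1) = 4/45
Total weight = 4/9 + 4/45 = 8/15
P(Z=0 | obs) = 4/9 / 8/15 = 5/6
P(Z=1 | obs) = 4/45 / 8/15 = 1/6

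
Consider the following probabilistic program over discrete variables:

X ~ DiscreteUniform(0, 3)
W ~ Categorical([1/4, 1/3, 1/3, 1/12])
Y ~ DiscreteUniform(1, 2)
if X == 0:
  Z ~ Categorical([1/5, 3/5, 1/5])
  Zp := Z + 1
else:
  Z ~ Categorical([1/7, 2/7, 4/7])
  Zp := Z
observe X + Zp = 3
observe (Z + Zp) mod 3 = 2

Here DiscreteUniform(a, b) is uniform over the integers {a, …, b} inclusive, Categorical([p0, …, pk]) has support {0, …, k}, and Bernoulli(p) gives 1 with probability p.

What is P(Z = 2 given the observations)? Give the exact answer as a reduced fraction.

Enumerate traces; 16 have nonzero weight after conditioning:
  (X=0, W=0, Y=1, Z=2) weight 1/160
  (X=0, W=0, Y=2, Z=2) weight 1/160
  (X=0, W=1, Y=1, Z=2) weight 1/120
  (X=0, W=1, Y=2, Z=2) weight 1/120
  (X=0, W=2, Y=1, Z=2) weight 1/120
  (X=0, W=2, Y=2, Z=2) weight 1/120
  (X=0, W=3, Y=1, Z=2) weight 1/480
  (X=0, W=3, Y=2, Z=2) weight 1/480
  (X=2, W=0, Y=1, Z=1) weight 1/112
  … 7 more
Group by Z:
  weight(Z=1) = 1/14
  weight(Z=2) = 1/20
Total weight = 1/14 + 1/20 = 17/140
P(Z=1 | obs) = 1/14 / 17/140 = 10/17
P(Z=2 | obs) = 1/20 / 17/140 = 7/17

P(Z = 2 | obs) = 7/17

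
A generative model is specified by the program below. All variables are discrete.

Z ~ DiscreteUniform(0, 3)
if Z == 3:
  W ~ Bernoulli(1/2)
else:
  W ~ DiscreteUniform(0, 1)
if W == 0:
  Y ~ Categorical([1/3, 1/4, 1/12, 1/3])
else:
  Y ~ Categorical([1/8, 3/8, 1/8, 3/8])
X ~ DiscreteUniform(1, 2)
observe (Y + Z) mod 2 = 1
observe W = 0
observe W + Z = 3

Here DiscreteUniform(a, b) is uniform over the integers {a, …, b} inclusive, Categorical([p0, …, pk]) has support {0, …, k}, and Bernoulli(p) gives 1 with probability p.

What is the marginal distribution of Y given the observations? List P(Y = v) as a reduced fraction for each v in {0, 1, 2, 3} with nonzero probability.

P(Y=0) = 4/5, P(Y=2) = 1/5

Enumerate traces; 4 have nonzero weight after conditioning:
  (Z=3, W=0, Y=0, X=1) weight 1/48
  (Z=3, W=0, Y=0, X=2) weight 1/48
  (Z=3, W=0, Y=2, X=1) weight 1/192
  (Z=3, W=0, Y=2, X=2) weight 1/192
Group by Y:
  weight(Y=0) = 1/24
  weight(Y=2) = 1/96
Total weight = 1/24 + 1/96 = 5/96
P(Y=0 | obs) = 1/24 / 5/96 = 4/5
P(Y=2 | obs) = 1/96 / 5/96 = 1/5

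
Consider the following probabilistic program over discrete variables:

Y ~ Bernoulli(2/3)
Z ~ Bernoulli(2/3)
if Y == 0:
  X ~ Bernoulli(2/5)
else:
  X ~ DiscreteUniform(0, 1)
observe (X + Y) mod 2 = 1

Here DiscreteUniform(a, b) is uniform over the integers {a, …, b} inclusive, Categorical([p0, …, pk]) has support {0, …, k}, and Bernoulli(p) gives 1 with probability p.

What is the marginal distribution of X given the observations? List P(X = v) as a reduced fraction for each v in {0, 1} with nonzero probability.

Enumerate traces; 4 have nonzero weight after conditioning:
  (Y=0, Z=0, X=1) weight 2/45
  (Y=0, Z=1, X=1) weight 4/45
  (Y=1, Z=0, X=0) weight 1/9
  (Y=1, Z=1, X=0) weight 2/9
Group by X:
  weight(X=0) = 1/3
  weight(X=1) = 2/15
Total weight = 1/3 + 2/15 = 7/15
P(X=0 | obs) = 1/3 / 7/15 = 5/7
P(X=1 | obs) = 2/15 / 7/15 = 2/7

P(X=0) = 5/7, P(X=1) = 2/7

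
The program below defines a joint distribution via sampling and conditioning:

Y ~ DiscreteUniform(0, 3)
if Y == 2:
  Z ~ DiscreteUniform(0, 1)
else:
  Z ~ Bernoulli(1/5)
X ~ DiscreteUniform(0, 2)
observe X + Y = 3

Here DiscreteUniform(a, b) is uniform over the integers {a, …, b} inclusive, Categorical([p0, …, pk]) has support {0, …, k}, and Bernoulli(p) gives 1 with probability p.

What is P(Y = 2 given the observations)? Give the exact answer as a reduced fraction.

Enumerate traces; 6 have nonzero weight after conditioning:
  (Y=1, Z=0, X=2) weight 1/15
  (Y=1, Z=1, X=2) weight 1/60
  (Y=2, Z=0, X=1) weight 1/24
  (Y=2, Z=1, X=1) weight 1/24
  (Y=3, Z=0, X=0) weight 1/15
  (Y=3, Z=1, X=0) weight 1/60
Group by Y:
  weight(Y=1) = 1/12
  weight(Y=2) = 1/12
  weight(Y=3) = 1/12
Total weight = 1/12 + 1/12 + 1/12 = 1/4
P(Y=1 | obs) = 1/12 / 1/4 = 1/3
P(Y=2 | obs) = 1/12 / 1/4 = 1/3
P(Y=3 | obs) = 1/12 / 1/4 = 1/3

P(Y = 2 | obs) = 1/3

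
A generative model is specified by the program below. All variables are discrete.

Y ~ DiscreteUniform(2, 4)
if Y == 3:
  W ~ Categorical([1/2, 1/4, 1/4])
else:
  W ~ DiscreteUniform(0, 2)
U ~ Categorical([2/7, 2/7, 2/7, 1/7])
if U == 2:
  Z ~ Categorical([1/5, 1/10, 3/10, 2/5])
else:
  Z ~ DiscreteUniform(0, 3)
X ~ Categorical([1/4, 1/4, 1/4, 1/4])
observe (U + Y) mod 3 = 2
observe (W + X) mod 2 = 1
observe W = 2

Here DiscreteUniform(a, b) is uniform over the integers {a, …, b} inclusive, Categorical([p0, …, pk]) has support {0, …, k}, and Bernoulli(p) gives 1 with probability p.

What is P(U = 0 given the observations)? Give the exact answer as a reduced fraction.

Enumerate traces; 32 have nonzero weight after conditioning:
  (Y=2, W=2, U=0, Z=0, X=1) weight 1/504
  (Y=2, W=2, U=0, Z=0, X=3) weight 1/504
  (Y=2, W=2, U=0, Z=1, X=1) weight 1/504
  (Y=2, W=2, U=0, Z=1, X=3) weight 1/504
  (Y=2, W=2, U=0, Z=2, X=1) weight 1/504
  (Y=2, W=2, U=0, Z=2, X=3) weight 1/504
  (Y=2, W=2, U=0, Z=3, X=1) weight 1/504
  (Y=2, W=2, U=0, Z=3, X=3) weight 1/504
  (Y=2, W=2, U=3, Z=0, X=1) weight 1/1008
  (Y=3, W=2, U=2, Z=0, X=1) weight 1/840
  … 22 more
Group by U:
  weight(U=0) = 1/63
  weight(U=1) = 1/63
  weight(U=2) = 1/84
  weight(U=3) = 1/126
Total weight = 1/63 + 1/63 + 1/84 + 1/126 = 13/252
P(U=0 | obs) = 1/63 / 13/252 = 4/13
P(U=1 | obs) = 1/63 / 13/252 = 4/13
P(U=2 | obs) = 1/84 / 13/252 = 3/13
P(U=3 | obs) = 1/126 / 13/252 = 2/13

P(U = 0 | obs) = 4/13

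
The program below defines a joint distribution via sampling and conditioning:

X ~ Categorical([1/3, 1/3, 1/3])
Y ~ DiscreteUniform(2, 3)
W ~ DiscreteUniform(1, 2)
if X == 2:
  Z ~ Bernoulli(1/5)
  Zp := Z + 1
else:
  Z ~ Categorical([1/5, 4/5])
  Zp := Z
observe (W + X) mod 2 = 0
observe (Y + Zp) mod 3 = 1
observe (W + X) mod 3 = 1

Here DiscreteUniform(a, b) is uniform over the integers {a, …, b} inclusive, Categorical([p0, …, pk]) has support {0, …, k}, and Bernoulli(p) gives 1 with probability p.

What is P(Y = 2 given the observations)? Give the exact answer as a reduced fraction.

P(Y = 2 | obs) = 1/5

Enumerate traces; 2 have nonzero weight after conditioning:
  (X=2, Y=2, W=2, Z=1) weight 1/60
  (X=2, Y=3, W=2, Z=0) weight 1/15
Group by Y:
  weight(Y=2) = 1/60
  weight(Y=3) = 1/15
Total weight = 1/60 + 1/15 = 1/12
P(Y=2 | obs) = 1/60 / 1/12 = 1/5
P(Y=3 | obs) = 1/15 / 1/12 = 4/5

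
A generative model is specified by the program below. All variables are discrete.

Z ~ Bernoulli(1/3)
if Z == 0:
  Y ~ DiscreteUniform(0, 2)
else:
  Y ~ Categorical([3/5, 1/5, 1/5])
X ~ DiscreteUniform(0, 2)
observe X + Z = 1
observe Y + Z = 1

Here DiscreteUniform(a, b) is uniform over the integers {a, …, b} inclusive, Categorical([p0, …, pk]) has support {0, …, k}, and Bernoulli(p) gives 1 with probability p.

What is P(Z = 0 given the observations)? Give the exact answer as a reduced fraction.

P(Z = 0 | obs) = 10/19

Enumerate traces; 2 have nonzero weight after conditioning:
  (Z=0, Y=1, X=1) weight 2/27
  (Z=1, Y=0, X=0) weight 1/15
Group by Z:
  weight(Z=0) = 2/27
  weight(Z=1) = 1/15
Total weight = 2/27 + 1/15 = 19/135
P(Z=0 | obs) = 2/27 / 19/135 = 10/19
P(Z=1 | obs) = 1/15 / 19/135 = 9/19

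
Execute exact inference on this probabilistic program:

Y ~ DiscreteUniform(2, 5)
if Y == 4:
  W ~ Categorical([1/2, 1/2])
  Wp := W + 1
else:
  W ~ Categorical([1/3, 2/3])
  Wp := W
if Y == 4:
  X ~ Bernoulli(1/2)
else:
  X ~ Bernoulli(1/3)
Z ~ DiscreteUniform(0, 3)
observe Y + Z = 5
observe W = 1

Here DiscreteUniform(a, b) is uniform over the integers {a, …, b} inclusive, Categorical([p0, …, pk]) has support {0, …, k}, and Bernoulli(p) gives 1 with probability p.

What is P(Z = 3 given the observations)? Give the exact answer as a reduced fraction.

Enumerate traces; 8 have nonzero weight after conditioning:
  (Y=2, W=1, X=0, Z=3) weight 1/36
  (Y=2, W=1, X=1, Z=3) weight 1/72
  (Y=3, W=1, X=0, Z=2) weight 1/36
  (Y=3, W=1, X=1, Z=2) weight 1/72
  (Y=4, W=1, X=0, Z=1) weight 1/64
  (Y=4, W=1, X=1, Z=1) weight 1/64
  (Y=5, W=1, X=0, Z=0) weight 1/36
  (Y=5, W=1, X=1, Z=0) weight 1/72
Group by Z:
  weight(Z=0) = 1/24
  weight(Z=1) = 1/32
  weight(Z=2) = 1/24
  weight(Z=3) = 1/24
Total weight = 1/24 + 1/32 + 1/24 + 1/24 = 5/32
P(Z=0 | obs) = 1/24 / 5/32 = 4/15
P(Z=1 | obs) = 1/32 / 5/32 = 1/5
P(Z=2 | obs) = 1/24 / 5/32 = 4/15
P(Z=3 | obs) = 1/24 / 5/32 = 4/15

P(Z = 3 | obs) = 4/15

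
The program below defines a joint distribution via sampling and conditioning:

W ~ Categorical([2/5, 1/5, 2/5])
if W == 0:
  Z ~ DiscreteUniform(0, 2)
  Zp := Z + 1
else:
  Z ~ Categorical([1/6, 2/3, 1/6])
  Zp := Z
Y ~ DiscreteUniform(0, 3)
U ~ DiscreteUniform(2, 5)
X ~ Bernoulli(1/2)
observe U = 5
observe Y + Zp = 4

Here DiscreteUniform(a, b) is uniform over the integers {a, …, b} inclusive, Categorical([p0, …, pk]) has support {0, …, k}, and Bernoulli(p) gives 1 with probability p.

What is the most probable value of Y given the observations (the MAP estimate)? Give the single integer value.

Enumerate traces; 14 have nonzero weight after conditioning:
  (W=0, Z=0, Y=3, U=5, X=0) weight 1/240
  (W=0, Z=0, Y=3, U=5, X=1) weight 1/240
  (W=0, Z=1, Y=2, U=5, X=0) weight 1/240
  (W=0, Z=1, Y=2, U=5, X=1) weight 1/240
  (W=0, Z=2, Y=1, U=5, X=0) weight 1/240
  (W=0, Z=2, Y=1, U=5, X=1) weight 1/240
  (W=1, Z=1, Y=3, U=5, X=0) weight 1/240
  (W=1, Z=1, Y=3, U=5, X=1) weight 1/240
  … 6 more
Group by Y:
  weight(Y=1) = 1/120
  weight(Y=2) = 7/480
  weight(Y=3) = 1/30
Total weight = 1/120 + 7/480 + 1/30 = 9/160
P(Y=1 | obs) = 1/120 / 9/160 = 4/27
P(Y=2 | obs) = 7/480 / 9/160 = 7/27
P(Y=3 | obs) = 1/30 / 9/160 = 16/27
argmax = 3

argmax_v P(Y = v | obs) = 3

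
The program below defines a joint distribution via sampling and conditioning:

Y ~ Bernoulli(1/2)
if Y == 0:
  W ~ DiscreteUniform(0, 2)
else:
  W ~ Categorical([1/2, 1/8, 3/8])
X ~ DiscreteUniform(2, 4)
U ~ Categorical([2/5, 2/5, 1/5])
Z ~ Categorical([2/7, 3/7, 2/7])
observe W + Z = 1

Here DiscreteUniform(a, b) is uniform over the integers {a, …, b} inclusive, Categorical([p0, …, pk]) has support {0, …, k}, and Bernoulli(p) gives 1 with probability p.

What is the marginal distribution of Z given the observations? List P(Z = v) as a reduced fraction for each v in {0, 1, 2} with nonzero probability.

Enumerate traces; 36 have nonzero weight after conditioning:
  (Y=0, W=0, X=2, U=0, Z=1) weight 1/105
  (Y=0, W=0, X=2, U=1, Z=1) weight 1/105
  (Y=0, W=0, X=2, U=2, Z=1) weight 1/210
  (Y=0, W=0, X=3, U=0, Z=1) weight 1/105
  (Y=0, W=0, X=3, U=1, Z=1) weight 1/105
  (Y=0, W=0, X=3, U=2, Z=1) weight 1/210
  (Y=0, W=0, X=4, U=0, Z=1) weight 1/105
  (Y=0, W=0, X=4, U=1, Z=1) weight 1/105
  (Y=0, W=1, X=2, U=0, Z=0) weight 2/315
  … 27 more
Group by Z:
  weight(Z=0) = 11/168
  weight(Z=1) = 5/28
Total weight = 11/168 + 5/28 = 41/168
P(Z=0 | obs) = 11/168 / 41/168 = 11/41
P(Z=1 | obs) = 5/28 / 41/168 = 30/41

P(Z=0) = 11/41, P(Z=1) = 30/41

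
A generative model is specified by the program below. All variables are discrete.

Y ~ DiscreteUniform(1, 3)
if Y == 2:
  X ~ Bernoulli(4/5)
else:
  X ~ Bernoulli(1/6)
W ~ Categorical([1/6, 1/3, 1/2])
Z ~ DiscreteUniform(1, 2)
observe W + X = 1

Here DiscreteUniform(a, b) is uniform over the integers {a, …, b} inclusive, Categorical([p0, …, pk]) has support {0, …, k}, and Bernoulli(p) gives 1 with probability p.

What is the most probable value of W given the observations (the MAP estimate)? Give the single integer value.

Enumerate traces; 12 have nonzero weight after conditioning:
  (Y=1, X=0, W=1, Z=1) weight 5/108
  (Y=1, X=0, W=1, Z=2) weight 5/108
  (Y=1, X=1, W=0, Z=1) weight 1/216
  (Y=1, X=1, W=0, Z=2) weight 1/216
  (Y=2, X=0, W=1, Z=1) weight 1/90
  (Y=2, X=0, W=1, Z=2) weight 1/90
  (Y=2, X=1, W=0, Z=1) weight 1/45
  (Y=2, X=1, W=0, Z=2) weight 1/45
  … 4 more
Group by W:
  weight(W=0) = 17/270
  weight(W=1) = 28/135
Total weight = 17/270 + 28/135 = 73/270
P(W=0 | obs) = 17/270 / 73/270 = 17/73
P(W=1 | obs) = 28/135 / 73/270 = 56/73
argmax = 1

argmax_v P(W = v | obs) = 1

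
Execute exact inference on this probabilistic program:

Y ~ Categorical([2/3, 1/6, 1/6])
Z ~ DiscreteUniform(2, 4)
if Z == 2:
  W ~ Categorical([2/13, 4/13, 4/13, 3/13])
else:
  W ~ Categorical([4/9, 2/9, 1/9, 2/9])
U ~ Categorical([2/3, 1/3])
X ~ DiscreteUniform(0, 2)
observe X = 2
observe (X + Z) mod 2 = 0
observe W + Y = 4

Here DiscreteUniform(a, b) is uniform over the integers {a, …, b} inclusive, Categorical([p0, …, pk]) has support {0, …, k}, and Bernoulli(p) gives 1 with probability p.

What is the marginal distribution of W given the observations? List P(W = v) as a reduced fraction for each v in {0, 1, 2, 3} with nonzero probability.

P(W=2) = 49/102, P(W=3) = 53/102

Enumerate traces; 8 have nonzero weight after conditioning:
  (Y=1, Z=2, W=3, U=0, X=2) weight 1/351
  (Y=1, Z=2, W=3, U=1, X=2) weight 1/702
  (Y=1, Z=4, W=3, U=0, X=2) weight 2/729
  (Y=1, Z=4, W=3, U=1, X=2) weight 1/729
  (Y=2, Z=2, W=2, U=0, X=2) weight 4/1053
  (Y=2, Z=2, W=2, U=1, X=2) weight 2/1053
  (Y=2, Z=4, W=2, U=0, X=2) weight 1/729
  (Y=2, Z=4, W=2, U=1, X=2) weight 1/1458
Group by W:
  weight(W=2) = 49/6318
  weight(W=3) = 53/6318
Total weight = 49/6318 + 53/6318 = 17/1053
P(W=2 | obs) = 49/6318 / 17/1053 = 49/102
P(W=3 | obs) = 53/6318 / 17/1053 = 53/102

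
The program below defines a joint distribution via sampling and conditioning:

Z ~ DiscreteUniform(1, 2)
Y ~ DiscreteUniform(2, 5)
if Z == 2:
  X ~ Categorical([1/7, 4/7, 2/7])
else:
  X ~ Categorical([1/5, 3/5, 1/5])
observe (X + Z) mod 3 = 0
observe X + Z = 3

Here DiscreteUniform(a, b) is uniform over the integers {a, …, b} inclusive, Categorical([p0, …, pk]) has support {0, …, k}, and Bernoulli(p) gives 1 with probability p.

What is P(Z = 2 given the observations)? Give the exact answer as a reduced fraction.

P(Z = 2 | obs) = 20/27

Enumerate traces; 8 have nonzero weight after conditioning:
  (Z=1, Y=2, X=2) weight 1/40
  (Z=1, Y=3, X=2) weight 1/40
  (Z=1, Y=4, X=2) weight 1/40
  (Z=1, Y=5, X=2) weight 1/40
  (Z=2, Y=2, X=1) weight 1/14
  (Z=2, Y=3, X=1) weight 1/14
  (Z=2, Y=4, X=1) weight 1/14
  (Z=2, Y=5, X=1) weight 1/14
Group by Z:
  weight(Z=1) = 1/10
  weight(Z=2) = 2/7
Total weight = 1/10 + 2/7 = 27/70
P(Z=1 | obs) = 1/10 / 27/70 = 7/27
P(Z=2 | obs) = 2/7 / 27/70 = 20/27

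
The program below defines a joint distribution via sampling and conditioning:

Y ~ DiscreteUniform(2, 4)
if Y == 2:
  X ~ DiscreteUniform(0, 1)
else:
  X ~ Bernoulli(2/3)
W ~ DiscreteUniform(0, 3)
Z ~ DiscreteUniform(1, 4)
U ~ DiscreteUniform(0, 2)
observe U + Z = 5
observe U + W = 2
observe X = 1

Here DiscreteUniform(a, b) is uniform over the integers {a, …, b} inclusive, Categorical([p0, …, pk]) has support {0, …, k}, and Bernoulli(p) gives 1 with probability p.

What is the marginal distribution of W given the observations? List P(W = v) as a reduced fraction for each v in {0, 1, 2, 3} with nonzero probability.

P(W=0) = 1/2, P(W=1) = 1/2

Enumerate traces; 6 have nonzero weight after conditioning:
  (Y=2, X=1, W=0, Z=3, U=2) weight 1/288
  (Y=2, X=1, W=1, Z=4, U=1) weight 1/288
  (Y=3, X=1, W=0, Z=3, U=2) weight 1/216
  (Y=3, X=1, W=1, Z=4, U=1) weight 1/216
  (Y=4, X=1, W=0, Z=3, U=2) weight 1/216
  (Y=4, X=1, W=1, Z=4, U=1) weight 1/216
Group by W:
  weight(W=0) = 11/864
  weight(W=1) = 11/864
Total weight = 11/864 + 11/864 = 11/432
P(W=0 | obs) = 11/864 / 11/432 = 1/2
P(W=1 | obs) = 11/864 / 11/432 = 1/2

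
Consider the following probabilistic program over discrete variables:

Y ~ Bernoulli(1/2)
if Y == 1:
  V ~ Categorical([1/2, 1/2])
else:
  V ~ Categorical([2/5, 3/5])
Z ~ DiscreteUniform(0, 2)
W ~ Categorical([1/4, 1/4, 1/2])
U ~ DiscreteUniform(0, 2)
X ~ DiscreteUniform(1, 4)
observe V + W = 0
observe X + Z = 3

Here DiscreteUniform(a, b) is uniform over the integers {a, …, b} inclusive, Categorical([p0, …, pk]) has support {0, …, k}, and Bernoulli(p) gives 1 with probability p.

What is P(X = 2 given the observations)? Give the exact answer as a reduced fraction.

P(X = 2 | obs) = 1/3

Enumerate traces; 18 have nonzero weight after conditioning:
  (Y=0, V=0, Z=0, W=0, U=0, X=3) weight 1/720
  (Y=0, V=0, Z=0, W=0, U=1, X=3) weight 1/720
  (Y=0, V=0, Z=0, W=0, U=2, X=3) weight 1/720
  (Y=0, V=0, Z=1, W=0, U=0, X=2) weight 1/720
  (Y=0, V=0, Z=1, W=0, U=1, X=2) weight 1/720
  (Y=0, V=0, Z=1, W=0, U=2, X=2) weight 1/720
  (Y=0, V=0, Z=2, W=0, U=0, X=1) weight 1/720
  (Y=0, V=0, Z=2, W=0, U=1, X=1) weight 1/720
  … 10 more
Group by X:
  weight(X=1) = 3/320
  weight(X=2) = 3/320
  weight(X=3) = 3/320
Total weight = 3/320 + 3/320 + 3/320 = 9/320
P(X=1 | obs) = 3/320 / 9/320 = 1/3
P(X=2 | obs) = 3/320 / 9/320 = 1/3
P(X=3 | obs) = 3/320 / 9/320 = 1/3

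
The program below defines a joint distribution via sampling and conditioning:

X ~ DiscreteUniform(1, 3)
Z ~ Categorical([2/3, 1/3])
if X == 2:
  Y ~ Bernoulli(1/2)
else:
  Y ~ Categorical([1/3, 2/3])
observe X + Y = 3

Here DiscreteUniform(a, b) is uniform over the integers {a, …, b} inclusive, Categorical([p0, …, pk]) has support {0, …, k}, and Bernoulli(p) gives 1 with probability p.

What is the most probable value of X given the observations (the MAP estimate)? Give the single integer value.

argmax_v P(X = v | obs) = 2

Enumerate traces; 4 have nonzero weight after conditioning:
  (X=2, Z=0, Y=1) weight 1/9
  (X=2, Z=1, Y=1) weight 1/18
  (X=3, Z=0, Y=0) weight 2/27
  (X=3, Z=1, Y=0) weight 1/27
Group by X:
  weight(X=2) = 1/6
  weight(X=3) = 1/9
Total weight = 1/6 + 1/9 = 5/18
P(X=2 | obs) = 1/6 / 5/18 = 3/5
P(X=3 | obs) = 1/9 / 5/18 = 2/5
argmax = 2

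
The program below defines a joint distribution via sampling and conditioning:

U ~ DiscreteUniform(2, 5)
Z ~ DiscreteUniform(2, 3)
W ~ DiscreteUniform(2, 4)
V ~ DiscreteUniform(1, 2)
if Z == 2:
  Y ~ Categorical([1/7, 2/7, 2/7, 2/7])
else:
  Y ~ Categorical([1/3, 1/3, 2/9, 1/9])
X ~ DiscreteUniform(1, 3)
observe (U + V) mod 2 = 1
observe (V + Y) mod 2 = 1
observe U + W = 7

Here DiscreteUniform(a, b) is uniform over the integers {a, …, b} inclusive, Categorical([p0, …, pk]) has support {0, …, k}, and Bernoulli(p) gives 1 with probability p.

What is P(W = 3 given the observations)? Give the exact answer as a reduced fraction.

Enumerate traces; 36 have nonzero weight after conditioning:
  (U=3, Z=2, W=4, V=2, Y=1, X=1) weight 1/504
  (U=3, Z=2, W=4, V=2, Y=1, X=2) weight 1/504
  (U=3, Z=2, W=4, V=2, Y=1, X=3) weight 1/504
  (U=3, Z=2, W=4, V=2, Y=3, X=1) weight 1/504
  (U=3, Z=2, W=4, V=2, Y=3, X=2) weight 1/504
  (U=3, Z=2, W=4, V=2, Y=3, X=3) weight 1/504
  (U=3, Z=3, W=4, V=2, Y=1, X=1) weight 1/432
  (U=3, Z=3, W=4, V=2, Y=1, X=2) weight 1/432
  (U=4, Z=2, W=3, V=1, Y=0, X=1) weight 1/1008
  (U=5, Z=2, W=2, V=2, Y=1, X=1) weight 1/504
  … 26 more
Group by W:
  weight(W=2) = 4/189
  weight(W=3) = 31/1512
  weight(W=4) = 4/189
Total weight = 4/189 + 31/1512 + 4/189 = 95/1512
P(W=2 | obs) = 4/189 / 95/1512 = 32/95
P(W=3 | obs) = 31/1512 / 95/1512 = 31/95
P(W=4 | obs) = 4/189 / 95/1512 = 32/95

P(W = 3 | obs) = 31/95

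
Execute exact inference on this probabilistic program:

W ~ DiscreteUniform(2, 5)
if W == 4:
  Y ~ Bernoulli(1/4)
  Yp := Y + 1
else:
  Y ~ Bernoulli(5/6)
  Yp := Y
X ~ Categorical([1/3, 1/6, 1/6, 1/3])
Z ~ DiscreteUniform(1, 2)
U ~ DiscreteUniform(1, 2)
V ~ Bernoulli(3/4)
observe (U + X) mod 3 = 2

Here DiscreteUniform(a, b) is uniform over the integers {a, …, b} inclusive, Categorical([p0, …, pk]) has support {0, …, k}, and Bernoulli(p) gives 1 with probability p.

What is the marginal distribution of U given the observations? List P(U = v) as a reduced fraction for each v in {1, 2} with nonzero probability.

P(U=1) = 1/5, P(U=2) = 4/5

Enumerate traces; 96 have nonzero weight after conditioning:
  (W=2, Y=0, X=0, Z=1, U=2, V=0) weight 1/1152
  (W=2, Y=0, X=0, Z=1, U=2, V=1) weight 1/384
  (W=2, Y=0, X=0, Z=2, U=2, V=0) weight 1/1152
  (W=2, Y=0, X=0, Z=2, U=2, V=1) weight 1/384
  (W=2, Y=0, X=1, Z=1, U=1, V=0) weight 1/2304
  (W=2, Y=0, X=1, Z=1, U=1, V=1) weight 1/768
  (W=2, Y=0, X=1, Z=2, U=1, V=0) weight 1/2304
  (W=2, Y=0, X=1, Z=2, U=1, V=1) weight 1/768
  … 88 more
Group by U:
  weight(U=1) = 1/12
  weight(U=2) = 1/3
Total weight = 1/12 + 1/3 = 5/12
P(U=1 | obs) = 1/12 / 5/12 = 1/5
P(U=2 | obs) = 1/3 / 5/12 = 4/5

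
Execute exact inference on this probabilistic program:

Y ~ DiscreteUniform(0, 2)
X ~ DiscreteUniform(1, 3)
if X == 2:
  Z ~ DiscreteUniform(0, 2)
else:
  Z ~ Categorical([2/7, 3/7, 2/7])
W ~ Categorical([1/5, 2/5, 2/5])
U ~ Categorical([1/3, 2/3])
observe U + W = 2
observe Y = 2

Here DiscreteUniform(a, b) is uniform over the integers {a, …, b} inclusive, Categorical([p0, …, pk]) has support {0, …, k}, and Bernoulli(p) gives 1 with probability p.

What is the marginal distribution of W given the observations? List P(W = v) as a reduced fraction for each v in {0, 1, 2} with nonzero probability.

Enumerate traces; 18 have nonzero weight after conditioning:
  (Y=2, X=1, Z=0, W=1, U=1) weight 8/945
  (Y=2, X=1, Z=0, W=2, U=0) weight 4/945
  (Y=2, X=1, Z=1, W=1, U=1) weight 4/315
  (Y=2, X=1, Z=1, W=2, U=0) weight 2/315
  (Y=2, X=1, Z=2, W=1, U=1) weight 8/945
  (Y=2, X=1, Z=2, W=2, U=0) weight 4/945
  (Y=2, X=2, Z=0, W=1, U=1) weight 4/405
  (Y=2, X=2, Z=0, W=2, U=0) weight 2/405
  … 10 more
Group by W:
  weight(W=1) = 4/45
  weight(W=2) = 2/45
Total weight = 4/45 + 2/45 = 2/15
P(W=1 | obs) = 4/45 / 2/15 = 2/3
P(W=2 | obs) = 2/45 / 2/15 = 1/3

P(W=1) = 2/3, P(W=2) = 1/3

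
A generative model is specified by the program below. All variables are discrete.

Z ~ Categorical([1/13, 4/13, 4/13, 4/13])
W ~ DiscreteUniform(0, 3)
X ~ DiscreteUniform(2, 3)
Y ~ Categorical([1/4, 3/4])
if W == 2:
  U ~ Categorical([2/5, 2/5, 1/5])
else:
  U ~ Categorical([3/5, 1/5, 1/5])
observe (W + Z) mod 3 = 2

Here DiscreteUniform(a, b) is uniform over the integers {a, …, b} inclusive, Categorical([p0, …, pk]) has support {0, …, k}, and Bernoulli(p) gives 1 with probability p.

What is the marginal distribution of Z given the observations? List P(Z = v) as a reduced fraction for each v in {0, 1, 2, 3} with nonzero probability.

P(Z=0) = 1/17, P(Z=1) = 4/17, P(Z=2) = 8/17, P(Z=3) = 4/17

Enumerate traces; 60 have nonzero weight after conditioning:
  (Z=0, W=2, X=2, Y=0, U=0) weight 1/1040
  (Z=0, W=2, X=2, Y=0, U=1) weight 1/1040
  (Z=0, W=2, X=2, Y=0, U=2) weight 1/2080
  (Z=0, W=2, X=2, Y=1, U=0) weight 3/1040
  (Z=0, W=2, X=2, Y=1, U=1) weight 3/1040
  (Z=0, W=2, X=2, Y=1, U=2) weight 3/2080
  (Z=0, W=2, X=3, Y=0, U=0) weight 1/1040
  (Z=0, W=2, X=3, Y=0, U=1) weight 1/1040
  (Z=1, W=1, X=2, Y=0, U=0) weight 3/520
  (Z=2, W=0, X=2, Y=0, U=0) weight 3/520
  … 50 more
Group by Z:
  weight(Z=0) = 1/52
  weight(Z=1) = 1/13
  weight(Z=2) = 2/13
  weight(Z=3) = 1/13
Total weight = 1/52 + 1/13 + 2/13 + 1/13 = 17/52
P(Z=0 | obs) = 1/52 / 17/52 = 1/17
P(Z=1 | obs) = 1/13 / 17/52 = 4/17
P(Z=2 | obs) = 2/13 / 17/52 = 8/17
P(Z=3 | obs) = 1/13 / 17/52 = 4/17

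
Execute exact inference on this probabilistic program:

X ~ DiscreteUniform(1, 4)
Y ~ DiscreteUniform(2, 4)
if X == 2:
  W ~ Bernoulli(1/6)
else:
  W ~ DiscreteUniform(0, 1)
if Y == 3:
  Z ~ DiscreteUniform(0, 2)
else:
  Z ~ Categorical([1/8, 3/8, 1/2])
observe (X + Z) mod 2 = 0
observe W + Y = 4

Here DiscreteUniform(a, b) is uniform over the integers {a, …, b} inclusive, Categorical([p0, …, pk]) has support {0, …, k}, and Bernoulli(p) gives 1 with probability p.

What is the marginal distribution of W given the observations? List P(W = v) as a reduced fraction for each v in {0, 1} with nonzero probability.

Enumerate traces; 12 have nonzero weight after conditioning:
  (X=1, Y=3, W=1, Z=1) weight 1/72
  (X=1, Y=4, W=0, Z=1) weight 1/64
  (X=2, Y=3, W=1, Z=0) weight 1/216
  (X=2, Y=3, W=1, Z=2) weight 1/216
  (X=2, Y=4, W=0, Z=0) weight 5/576
  (X=2, Y=4, W=0, Z=2) weight 5/144
  (X=3, Y=3, W=1, Z=1) weight 1/72
  (X=3, Y=4, W=0, Z=1) weight 1/64
  … 4 more
Group by W:
  weight(W=0) = 29/288
  weight(W=1) = 7/108
Total weight = 29/288 + 7/108 = 143/864
P(W=0 | obs) = 29/288 / 143/864 = 87/143
P(W=1 | obs) = 7/108 / 143/864 = 56/143

P(W=0) = 87/143, P(W=1) = 56/143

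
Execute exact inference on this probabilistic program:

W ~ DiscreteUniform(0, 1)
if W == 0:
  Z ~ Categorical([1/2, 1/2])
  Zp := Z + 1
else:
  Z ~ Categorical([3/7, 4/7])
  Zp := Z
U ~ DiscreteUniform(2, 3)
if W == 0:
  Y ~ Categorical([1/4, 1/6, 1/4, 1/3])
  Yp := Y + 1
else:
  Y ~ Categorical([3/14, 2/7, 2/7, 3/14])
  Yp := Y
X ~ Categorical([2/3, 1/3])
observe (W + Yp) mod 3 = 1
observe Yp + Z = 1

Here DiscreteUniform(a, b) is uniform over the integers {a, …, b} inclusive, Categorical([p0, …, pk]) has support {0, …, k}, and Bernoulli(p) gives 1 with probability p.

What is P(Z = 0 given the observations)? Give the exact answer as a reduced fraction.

Enumerate traces; 8 have nonzero weight after conditioning:
  (W=0, Z=0, U=2, Y=0, X=0) weight 1/48
  (W=0, Z=0, U=2, Y=0, X=1) weight 1/96
  (W=0, Z=0, U=3, Y=0, X=0) weight 1/48
  (W=0, Z=0, U=3, Y=0, X=1) weight 1/96
  (W=1, Z=1, U=2, Y=0, X=0) weight 1/49
  (W=1, Z=1, U=2, Y=0, X=1) weight 1/98
  (W=1, Z=1, U=3, Y=0, X=0) weight 1/49
  (W=1, Z=1, U=3, Y=0, X=1) weight 1/98
Group by Z:
  weight(Z=0) = 1/16
  weight(Z=1) = 3/49
Total weight = 1/16 + 3/49 = 97/784
P(Z=0 | obs) = 1/16 / 97/784 = 49/97
P(Z=1 | obs) = 3/49 / 97/784 = 48/97

P(Z = 0 | obs) = 49/97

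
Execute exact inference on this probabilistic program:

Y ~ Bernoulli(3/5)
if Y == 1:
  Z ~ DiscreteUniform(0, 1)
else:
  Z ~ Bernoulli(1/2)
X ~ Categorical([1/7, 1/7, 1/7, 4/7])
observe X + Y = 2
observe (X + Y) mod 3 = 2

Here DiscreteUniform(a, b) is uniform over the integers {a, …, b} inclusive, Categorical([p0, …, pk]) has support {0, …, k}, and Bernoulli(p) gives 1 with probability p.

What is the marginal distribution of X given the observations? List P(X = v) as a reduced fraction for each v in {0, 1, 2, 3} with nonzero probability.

P(X=1) = 3/5, P(X=2) = 2/5

Enumerate traces; 4 have nonzero weight after conditioning:
  (Y=0, Z=0, X=2) weight 1/35
  (Y=0, Z=1, X=2) weight 1/35
  (Y=1, Z=0, X=1) weight 3/70
  (Y=1, Z=1, X=1) weight 3/70
Group by X:
  weight(X=1) = 3/35
  weight(X=2) = 2/35
Total weight = 3/35 + 2/35 = 1/7
P(X=1 | obs) = 3/35 / 1/7 = 3/5
P(X=2 | obs) = 2/35 / 1/7 = 2/5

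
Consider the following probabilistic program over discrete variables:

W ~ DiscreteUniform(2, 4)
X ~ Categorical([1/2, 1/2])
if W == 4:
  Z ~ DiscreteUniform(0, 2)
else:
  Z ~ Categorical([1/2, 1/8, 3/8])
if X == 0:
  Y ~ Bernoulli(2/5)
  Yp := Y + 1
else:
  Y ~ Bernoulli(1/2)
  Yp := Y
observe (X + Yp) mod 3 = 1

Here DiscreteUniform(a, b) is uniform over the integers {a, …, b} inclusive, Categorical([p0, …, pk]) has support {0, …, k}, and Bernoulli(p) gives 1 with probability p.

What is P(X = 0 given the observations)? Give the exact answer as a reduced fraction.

Enumerate traces; 18 have nonzero weight after conditioning:
  (W=2, X=0, Z=0, Y=0) weight 1/20
  (W=2, X=0, Z=1, Y=0) weight 1/80
  (W=2, X=0, Z=2, Y=0) weight 3/80
  (W=2, X=1, Z=0, Y=0) weight 1/24
  (W=2, X=1, Z=1, Y=0) weight 1/96
  (W=2, X=1, Z=2, Y=0) weight 1/32
  (W=3, X=0, Z=0, Y=0) weight 1/20
  (W=3, X=0, Z=1, Y=0) weight 1/80
  … 10 more
Group by X:
  weight(X=0) = 3/10
  weight(X=1) = 1/4
Total weight = 3/10 + 1/4 = 11/20
P(X=0 | obs) = 3/10 / 11/20 = 6/11
P(X=1 | obs) = 1/4 / 11/20 = 5/11

P(X = 0 | obs) = 6/11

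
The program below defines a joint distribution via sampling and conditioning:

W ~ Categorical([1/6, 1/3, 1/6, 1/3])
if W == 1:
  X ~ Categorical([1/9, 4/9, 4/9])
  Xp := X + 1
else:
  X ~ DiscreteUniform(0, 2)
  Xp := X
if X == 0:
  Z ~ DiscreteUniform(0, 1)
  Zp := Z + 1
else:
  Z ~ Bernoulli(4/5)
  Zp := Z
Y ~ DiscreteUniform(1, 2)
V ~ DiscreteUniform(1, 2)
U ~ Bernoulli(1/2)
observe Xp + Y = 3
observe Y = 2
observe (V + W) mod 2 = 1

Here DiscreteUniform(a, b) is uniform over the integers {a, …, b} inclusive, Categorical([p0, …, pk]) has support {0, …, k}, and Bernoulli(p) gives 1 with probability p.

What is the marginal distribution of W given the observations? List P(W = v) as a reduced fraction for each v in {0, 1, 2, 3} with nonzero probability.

P(W=0) = 3/14, P(W=1) = 1/7, P(W=2) = 3/14, P(W=3) = 3/7

Enumerate traces; 16 have nonzero weight after conditioning:
  (W=0, X=1, Z=0, Y=2, V=1, U=0) weight 1/720
  (W=0, X=1, Z=0, Y=2, V=1, U=1) weight 1/720
  (W=0, X=1, Z=1, Y=2, V=1, U=0) weight 1/180
  (W=0, X=1, Z=1, Y=2, V=1, U=1) weight 1/180
  (W=1, X=0, Z=0, Y=2, V=2, U=0) weight 1/432
  (W=1, X=0, Z=0, Y=2, V=2, U=1) weight 1/432
  (W=1, X=0, Z=1, Y=2, V=2, U=0) weight 1/432
  (W=1, X=0, Z=1, Y=2, V=2, U=1) weight 1/432
  (W=2, X=1, Z=0, Y=2, V=1, U=0) weight 1/720
  (W=3, X=1, Z=0, Y=2, V=2, U=0) weight 1/360
  … 6 more
Group by W:
  weight(W=0) = 1/72
  weight(W=1) = 1/108
  weight(W=2) = 1/72
  weight(W=3) = 1/36
Total weight = 1/72 + 1/108 + 1/72 + 1/36 = 7/108
P(W=0 | obs) = 1/72 / 7/108 = 3/14
P(W=1 | obs) = 1/108 / 7/108 = 1/7
P(W=2 | obs) = 1/72 / 7/108 = 3/14
P(W=3 | obs) = 1/36 / 7/108 = 3/7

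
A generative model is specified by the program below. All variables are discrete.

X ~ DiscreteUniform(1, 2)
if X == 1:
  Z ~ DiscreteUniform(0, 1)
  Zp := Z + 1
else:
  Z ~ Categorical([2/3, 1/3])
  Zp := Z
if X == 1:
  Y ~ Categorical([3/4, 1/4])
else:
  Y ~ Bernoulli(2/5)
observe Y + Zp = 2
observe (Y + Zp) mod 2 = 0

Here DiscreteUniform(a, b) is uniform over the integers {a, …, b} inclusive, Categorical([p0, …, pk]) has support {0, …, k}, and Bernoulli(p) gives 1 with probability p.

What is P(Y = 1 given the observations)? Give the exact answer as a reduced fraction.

P(Y = 1 | obs) = 31/76

Enumerate traces; 3 have nonzero weight after conditioning:
  (X=1, Z=0, Y=1) weight 1/16
  (X=1, Z=1, Y=0) weight 3/16
  (X=2, Z=1, Y=1) weight 1/15
Group by Y:
  weight(Y=0) = 3/16
  weight(Y=1) = 31/240
Total weight = 3/16 + 31/240 = 19/60
P(Y=0 | obs) = 3/16 / 19/60 = 45/76
P(Y=1 | obs) = 31/240 / 19/60 = 31/76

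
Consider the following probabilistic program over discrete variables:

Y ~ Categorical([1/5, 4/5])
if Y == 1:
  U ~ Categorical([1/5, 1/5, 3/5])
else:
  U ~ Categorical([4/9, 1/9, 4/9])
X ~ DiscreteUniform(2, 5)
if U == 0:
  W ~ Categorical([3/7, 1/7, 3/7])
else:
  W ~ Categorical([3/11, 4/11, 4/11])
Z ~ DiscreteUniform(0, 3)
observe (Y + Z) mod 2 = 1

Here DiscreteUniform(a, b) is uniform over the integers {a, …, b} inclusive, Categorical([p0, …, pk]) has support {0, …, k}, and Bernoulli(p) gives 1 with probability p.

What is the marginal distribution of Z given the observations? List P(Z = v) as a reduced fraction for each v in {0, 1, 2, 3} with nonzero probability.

P(Z=0) = 2/5, P(Z=1) = 1/10, P(Z=2) = 2/5, P(Z=3) = 1/10

Enumerate traces; 144 have nonzero weight after conditioning:
  (Y=0, U=0, X=2, W=0, Z=1) weight 1/420
  (Y=0, U=0, X=2, W=0, Z=3) weight 1/420
  (Y=0, U=0, X=2, W=1, Z=1) weight 1/1260
  (Y=0, U=0, X=2, W=1, Z=3) weight 1/1260
  (Y=0, U=0, X=2, W=2, Z=1) weight 1/420
  (Y=0, U=0, X=2, W=2, Z=3) weight 1/420
  (Y=0, U=0, X=3, W=0, Z=1) weight 1/420
  (Y=0, U=0, X=3, W=0, Z=3) weight 1/420
  (Y=1, U=0, X=2, W=0, Z=0) weight 3/700
  (Y=1, U=0, X=2, W=0, Z=2) weight 3/700
  … 134 more
Group by Z:
  weight(Z=0) = 1/5
  weight(Z=1) = 1/20
  weight(Z=2) = 1/5
  weight(Z=3) = 1/20
Total weight = 1/5 + 1/20 + 1/5 + 1/20 = 1/2
P(Z=0 | obs) = 1/5 / 1/2 = 2/5
P(Z=1 | obs) = 1/20 / 1/2 = 1/10
P(Z=2 | obs) = 1/5 / 1/2 = 2/5
P(Z=3 | obs) = 1/20 / 1/2 = 1/10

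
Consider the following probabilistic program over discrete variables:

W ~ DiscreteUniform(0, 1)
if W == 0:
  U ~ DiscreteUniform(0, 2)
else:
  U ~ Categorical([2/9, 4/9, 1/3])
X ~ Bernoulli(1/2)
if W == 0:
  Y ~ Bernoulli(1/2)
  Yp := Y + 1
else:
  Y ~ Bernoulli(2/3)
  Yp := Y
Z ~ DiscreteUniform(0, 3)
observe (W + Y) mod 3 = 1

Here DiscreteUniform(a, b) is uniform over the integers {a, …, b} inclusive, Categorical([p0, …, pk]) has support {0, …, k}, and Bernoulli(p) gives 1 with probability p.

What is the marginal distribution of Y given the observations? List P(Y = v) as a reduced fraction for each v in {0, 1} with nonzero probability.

P(Y=0) = 2/5, P(Y=1) = 3/5

Enumerate traces; 48 have nonzero weight after conditioning:
  (W=0, U=0, X=0, Y=1, Z=0) weight 1/96
  (W=0, U=0, X=0, Y=1, Z=1) weight 1/96
  (W=0, U=0, X=0, Y=1, Z=2) weight 1/96
  (W=0, U=0, X=0, Y=1, Z=3) weight 1/96
  (W=0, U=0, X=1, Y=1, Z=0) weight 1/96
  (W=0, U=0, X=1, Y=1, Z=1) weight 1/96
  (W=0, U=0, X=1, Y=1, Z=2) weight 1/96
  (W=0, U=0, X=1, Y=1, Z=3) weight 1/96
  (W=1, U=0, X=0, Y=0, Z=0) weight 1/216
  … 39 more
Group by Y:
  weight(Y=0) = 1/6
  weight(Y=1) = 1/4
Total weight = 1/6 + 1/4 = 5/12
P(Y=0 | obs) = 1/6 / 5/12 = 2/5
P(Y=1 | obs) = 1/4 / 5/12 = 3/5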